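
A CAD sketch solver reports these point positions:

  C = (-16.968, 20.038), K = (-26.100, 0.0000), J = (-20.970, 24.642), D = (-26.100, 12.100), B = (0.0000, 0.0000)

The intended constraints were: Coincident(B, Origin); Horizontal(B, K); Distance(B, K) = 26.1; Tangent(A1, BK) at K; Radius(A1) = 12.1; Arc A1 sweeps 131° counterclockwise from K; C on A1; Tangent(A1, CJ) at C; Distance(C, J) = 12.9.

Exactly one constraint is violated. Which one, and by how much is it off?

Distance(C, J) = 12.9 — off by 6.80.

B = (0.00, 0.00) ✓; B.y = 0.00, K.y = 0.00 ✓; |BK| = 26.10 ✓; ∠(DK, KB) = 90.00° ✓; |DK| = 12.10 ✓; bearing(D→C) − bearing(D→K) = 131.0° ✓; |DC| = 12.10 ✓; ∠(DC, CJ) = 90.00° ✓; |CJ| = 6.100 ✗.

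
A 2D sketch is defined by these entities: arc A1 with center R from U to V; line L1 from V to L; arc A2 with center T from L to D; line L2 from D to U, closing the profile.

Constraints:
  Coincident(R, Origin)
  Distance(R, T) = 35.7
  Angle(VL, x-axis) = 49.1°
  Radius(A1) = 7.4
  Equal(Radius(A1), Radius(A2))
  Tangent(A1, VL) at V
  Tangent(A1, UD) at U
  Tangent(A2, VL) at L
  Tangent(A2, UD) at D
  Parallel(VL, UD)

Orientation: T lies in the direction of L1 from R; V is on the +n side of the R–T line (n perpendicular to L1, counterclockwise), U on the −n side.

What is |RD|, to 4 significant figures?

36.46

The slot axis is L1's direction at 49.1°, so u = (cos 49.1°, sin 49.1°) = (0.6547, 0.7559) and n = (−sin 49.1°, cos 49.1°) = (-0.7559, 0.6547). R is at the origin and T lies 35.7 along u from R, so T = 35.7·u = (23.37, 26.98). Tangency of A1 to both parallel lines with radius 7.4 puts V and U at R ± 7.4·n: V = (-5.593, 4.845), U = (5.593, -4.845). Equal radii place L and D the same way about T: L = T + 7.4·n = (17.78, 31.83), D = T − 7.4·n = (28.97, 22.14). Then |RD| = |D − R| = 36.46.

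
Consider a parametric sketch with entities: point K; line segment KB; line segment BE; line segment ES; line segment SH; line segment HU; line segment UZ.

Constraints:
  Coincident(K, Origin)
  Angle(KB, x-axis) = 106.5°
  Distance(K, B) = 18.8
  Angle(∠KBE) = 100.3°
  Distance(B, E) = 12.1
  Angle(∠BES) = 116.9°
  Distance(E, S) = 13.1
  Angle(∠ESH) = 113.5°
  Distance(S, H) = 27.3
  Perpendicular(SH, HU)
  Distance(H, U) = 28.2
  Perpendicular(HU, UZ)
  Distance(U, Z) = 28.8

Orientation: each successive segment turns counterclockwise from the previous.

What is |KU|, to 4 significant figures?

18.13

∠ESH = 113.5° gives SH at -44.20° from the x-axis; with |SH| = 27.3, H = (-2.428, -14.57). SH is perpendicular to HU, so HU runs at 45.80°; with |HU| = 28.2, U = (17.23, 5.649). Then |KU| = |U − K| = 18.13.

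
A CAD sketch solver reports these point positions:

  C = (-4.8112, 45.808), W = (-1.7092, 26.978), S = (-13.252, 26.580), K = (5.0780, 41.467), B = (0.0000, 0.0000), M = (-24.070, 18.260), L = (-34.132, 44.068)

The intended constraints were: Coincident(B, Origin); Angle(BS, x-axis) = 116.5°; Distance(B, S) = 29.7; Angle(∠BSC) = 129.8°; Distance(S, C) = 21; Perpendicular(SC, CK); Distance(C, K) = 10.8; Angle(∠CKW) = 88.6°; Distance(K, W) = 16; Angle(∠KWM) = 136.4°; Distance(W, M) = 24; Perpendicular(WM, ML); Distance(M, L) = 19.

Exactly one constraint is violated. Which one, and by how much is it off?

Distance(M, L) = 19 — off by 8.70.

B = (0.00, 0.00) ✓; BS at 116.5° ✓; |BS| = 29.70 ✓; ∠BSC = 129.8° ✓; |SC| = 21.00 ✓; ∠(SC, CK) = 90.00° ✓; |CK| = 10.80 ✓; ∠CKW = 88.60° ✓; |KW| = 16.00 ✓; ∠KWM = 136.4° ✓; |WM| = 24.00 ✓; ∠(WM, ML) = 90.00° ✓; |ML| = 27.70 ✗.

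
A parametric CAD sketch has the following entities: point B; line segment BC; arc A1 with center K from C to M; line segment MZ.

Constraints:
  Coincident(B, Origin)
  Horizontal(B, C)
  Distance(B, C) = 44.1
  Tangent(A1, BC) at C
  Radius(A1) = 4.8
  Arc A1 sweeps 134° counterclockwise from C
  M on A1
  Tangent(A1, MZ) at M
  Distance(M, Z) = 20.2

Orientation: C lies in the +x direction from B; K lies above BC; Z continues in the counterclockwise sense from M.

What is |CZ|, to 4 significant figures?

25.01

On A1, C sits at bearing -90° from K; a 134° counterclockwise sweep puts M at bearing 44°, so M = K + 4.8·(cos 44°, sin 44°) = (47.55, 8.134). Tangency of A1 to MZ means the radius KM is perpendicular to MZ, so MZ runs along (−sin 44°, cos 44°); with |MZ| = 20.2, Z = (33.52, 22.67). Then |CZ| = |Z − C| = 25.01.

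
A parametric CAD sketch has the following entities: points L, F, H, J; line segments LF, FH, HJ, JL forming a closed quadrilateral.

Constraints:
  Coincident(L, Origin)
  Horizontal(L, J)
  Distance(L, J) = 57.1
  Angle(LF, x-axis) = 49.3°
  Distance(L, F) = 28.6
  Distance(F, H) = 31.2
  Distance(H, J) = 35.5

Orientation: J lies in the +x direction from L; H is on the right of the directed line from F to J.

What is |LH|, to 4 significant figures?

24.62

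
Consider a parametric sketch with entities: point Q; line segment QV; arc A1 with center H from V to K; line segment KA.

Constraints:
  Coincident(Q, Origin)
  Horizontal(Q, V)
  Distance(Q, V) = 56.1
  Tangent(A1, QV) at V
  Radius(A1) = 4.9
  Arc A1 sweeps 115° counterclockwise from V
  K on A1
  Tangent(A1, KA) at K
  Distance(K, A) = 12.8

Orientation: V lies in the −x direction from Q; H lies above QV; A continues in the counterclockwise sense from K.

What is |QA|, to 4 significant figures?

60.01

On A1, V sits at bearing -90° from H; a 115° counterclockwise sweep puts K at bearing 25°, so K = H + 4.9·(cos 25°, sin 25°) = (-51.66, 6.971). Since A1 is tangent to KA there, HK ⟂ KA, so KA runs along (−sin 25°, cos 25°); with |KA| = 12.8, A = (-57.07, 18.57). Then |QA| = |A − Q| = 60.01.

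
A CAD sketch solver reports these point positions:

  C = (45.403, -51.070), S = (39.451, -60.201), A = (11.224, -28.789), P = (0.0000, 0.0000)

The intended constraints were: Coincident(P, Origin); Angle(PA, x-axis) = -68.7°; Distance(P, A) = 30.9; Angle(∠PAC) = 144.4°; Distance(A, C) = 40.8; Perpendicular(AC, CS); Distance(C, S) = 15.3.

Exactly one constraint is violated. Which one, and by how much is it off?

Distance(C, S) = 15.3 — off by 4.40.

P = (0.00, 0.00) ✓; PA at -68.70° ✓; |PA| = 30.90 ✓; ∠PAC = 144.4° ✓; |AC| = 40.80 ✓; ∠(AC, CS) = 90.00° ✓; |CS| = 10.90 ✗.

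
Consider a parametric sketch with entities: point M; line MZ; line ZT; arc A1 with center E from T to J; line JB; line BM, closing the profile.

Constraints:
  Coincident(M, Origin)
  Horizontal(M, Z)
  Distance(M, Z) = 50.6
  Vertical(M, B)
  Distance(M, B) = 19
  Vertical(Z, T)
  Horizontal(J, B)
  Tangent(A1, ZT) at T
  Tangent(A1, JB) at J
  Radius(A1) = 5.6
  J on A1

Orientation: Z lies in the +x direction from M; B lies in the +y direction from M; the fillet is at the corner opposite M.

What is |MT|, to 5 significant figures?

52.344

M is at the origin; M and Z share the same y with |MZ| = 50.6 and Z on the +x side, so Z = (50.600, 0.0000). M and B share the same x with |MB| = 19.0 and B on the +y side, so B = (0.0000, 19.000). The virtual corner opposite M is at (50.600, 19.000). The tangent condition forces ET to be normal to ZT and the tangent condition forces EJ to be normal to JB, with radius 5.6, so the center E sits 5.6 in from both sides at E = (45.000, 13.400). That places the tangent points at T = (50.600, 13.400) on ZT and J = (45.000, 19.000) on JB. Then |MT| = |T − M| = 52.344.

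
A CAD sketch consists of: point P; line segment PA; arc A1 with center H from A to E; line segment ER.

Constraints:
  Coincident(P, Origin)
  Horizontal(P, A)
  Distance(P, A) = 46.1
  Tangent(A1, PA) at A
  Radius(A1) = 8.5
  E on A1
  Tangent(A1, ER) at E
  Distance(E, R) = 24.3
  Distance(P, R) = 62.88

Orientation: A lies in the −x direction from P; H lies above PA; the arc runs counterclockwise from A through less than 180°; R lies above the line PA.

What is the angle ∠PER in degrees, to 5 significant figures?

144.74°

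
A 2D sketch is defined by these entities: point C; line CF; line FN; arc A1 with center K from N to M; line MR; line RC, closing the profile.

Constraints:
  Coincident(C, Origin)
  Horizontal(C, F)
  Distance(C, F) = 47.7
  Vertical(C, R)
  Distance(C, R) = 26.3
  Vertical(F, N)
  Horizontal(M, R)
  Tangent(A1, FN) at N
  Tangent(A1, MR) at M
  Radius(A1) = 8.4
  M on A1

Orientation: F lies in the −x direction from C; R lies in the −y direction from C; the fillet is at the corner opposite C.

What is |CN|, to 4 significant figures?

50.95

C is at the origin; C and F share the same y with |CF| = 47.7 and F on the −x side, so F = (-47.70, 0.000). C and R share the same x with |CR| = 26.3 and R on the −y side, so R = (0.000, -26.30). The virtual corner opposite C is at (-47.70, -26.30). Tangency of A1 to FN means the radius KN is perpendicular to FN and tangency of A1 to MR means the radius KM is perpendicular to MR, with radius 8.4, so the center K sits 8.4 in from both sides at K = (-39.30, -17.90). That places the tangent points at N = (-47.70, -17.90) on FN and M = (-39.30, -26.30) on MR. Then |CN| = |N − C| = 50.95.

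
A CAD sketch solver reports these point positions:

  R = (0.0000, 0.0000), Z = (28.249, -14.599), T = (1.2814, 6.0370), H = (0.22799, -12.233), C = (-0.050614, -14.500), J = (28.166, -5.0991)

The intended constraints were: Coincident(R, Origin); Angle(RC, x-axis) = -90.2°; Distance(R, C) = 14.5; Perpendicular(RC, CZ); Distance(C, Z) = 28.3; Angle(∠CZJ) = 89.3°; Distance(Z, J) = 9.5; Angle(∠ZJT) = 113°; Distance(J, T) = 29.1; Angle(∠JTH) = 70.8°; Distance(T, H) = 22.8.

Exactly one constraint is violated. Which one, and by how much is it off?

Distance(T, H) = 22.8 — off by 4.50.

R = (0.00, 0.00) ✓; RC at -90.20° ✓; |RC| = 14.50 ✓; ∠(RC, CZ) = 90.00° ✓; |CZ| = 28.30 ✓; ∠CZJ = 89.30° ✓; |ZJ| = 9.500 ✓; ∠ZJT = 113.0° ✓; |JT| = 29.10 ✓; ∠JTH = 70.80° ✓; |TH| = 18.30 ✗.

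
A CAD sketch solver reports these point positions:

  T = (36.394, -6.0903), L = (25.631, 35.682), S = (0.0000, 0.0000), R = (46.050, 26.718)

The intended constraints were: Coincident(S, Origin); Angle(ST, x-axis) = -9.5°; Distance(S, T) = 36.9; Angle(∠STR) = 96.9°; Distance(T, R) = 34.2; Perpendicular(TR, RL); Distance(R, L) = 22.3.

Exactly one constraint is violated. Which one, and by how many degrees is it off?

Perpendicular(TR, RL) — off by 7.30°.

S = (0.00, 0.00) ✓; ST at -9.500° ✓; |ST| = 36.90 ✓; ∠STR = 96.90° ✓; |TR| = 34.20 ✓; ∠(TR, RL) = 82.70° ✗; |RL| = 22.30 ✓.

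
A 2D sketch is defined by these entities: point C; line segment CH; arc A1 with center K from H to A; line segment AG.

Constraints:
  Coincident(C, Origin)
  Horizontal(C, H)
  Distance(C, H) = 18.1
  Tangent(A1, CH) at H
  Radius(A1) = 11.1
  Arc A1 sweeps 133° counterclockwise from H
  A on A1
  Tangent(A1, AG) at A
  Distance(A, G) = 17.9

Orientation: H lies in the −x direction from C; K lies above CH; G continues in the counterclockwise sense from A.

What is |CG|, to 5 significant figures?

38.745

C is at the origin; C and H share the same y with |CH| = 18.1 and H on the −x side, so H = (-18.100, 0.0000). Tangency of A1 to CH means the radius KH is perpendicular to CH, so K = H + (0, 11.1) = (-18.100, 11.100). On A1, H sits at bearing -90° from K; a 133° counterclockwise sweep puts A at bearing 43°, so A = K + 11.1·(cos 43°, sin 43°) = (-9.9820, 18.670). Since A1 is tangent to AG there, KA ⟂ AG, so AG runs along (−sin 43°, cos 43°); with |AG| = 17.9, G = (-22.190, 31.761). Then |CG| = |G − C| = 38.745.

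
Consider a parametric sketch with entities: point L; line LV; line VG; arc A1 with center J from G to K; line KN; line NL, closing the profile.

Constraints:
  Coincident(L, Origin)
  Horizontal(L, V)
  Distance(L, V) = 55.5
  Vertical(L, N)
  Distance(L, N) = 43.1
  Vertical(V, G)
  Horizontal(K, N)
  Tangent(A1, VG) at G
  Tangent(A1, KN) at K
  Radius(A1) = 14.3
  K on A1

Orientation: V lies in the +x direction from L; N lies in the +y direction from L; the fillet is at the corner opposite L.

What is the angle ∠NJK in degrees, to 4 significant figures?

70.86°

L is at the origin; LV is horizontal with |LV| = 55.5 and V on the +x side, so V = (55.50, 0.000). L and N share the same x with |LN| = 43.1 and N on the +y side, so N = (0.000, 43.10). The virtual corner opposite L is at (55.50, 43.10). A1 meets VG tangentially, so JG is at right angles to VG and since A1 is tangent to KN there, JK ⟂ KN, with radius 14.3, so the center J sits 14.3 in from both sides at J = (41.20, 28.80). That places the tangent points at G = (55.50, 28.80) on VG and K = (41.20, 43.10) on KN. Then cos ∠NJK = JN·JK / (|JN||JK|), giving 70.86°.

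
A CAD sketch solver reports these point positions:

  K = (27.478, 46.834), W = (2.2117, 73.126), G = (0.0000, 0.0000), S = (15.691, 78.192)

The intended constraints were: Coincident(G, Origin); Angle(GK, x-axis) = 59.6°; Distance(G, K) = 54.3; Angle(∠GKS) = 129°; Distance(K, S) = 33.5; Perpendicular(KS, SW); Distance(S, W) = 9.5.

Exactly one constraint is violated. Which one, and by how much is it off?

Distance(S, W) = 9.5 — off by 4.90.

G = (0.00, 0.00) ✓; GK at 59.60° ✓; |GK| = 54.30 ✓; ∠GKS = 129.0° ✓; |KS| = 33.50 ✓; ∠(KS, SW) = 90.00° ✓; |SW| = 14.40 ✗.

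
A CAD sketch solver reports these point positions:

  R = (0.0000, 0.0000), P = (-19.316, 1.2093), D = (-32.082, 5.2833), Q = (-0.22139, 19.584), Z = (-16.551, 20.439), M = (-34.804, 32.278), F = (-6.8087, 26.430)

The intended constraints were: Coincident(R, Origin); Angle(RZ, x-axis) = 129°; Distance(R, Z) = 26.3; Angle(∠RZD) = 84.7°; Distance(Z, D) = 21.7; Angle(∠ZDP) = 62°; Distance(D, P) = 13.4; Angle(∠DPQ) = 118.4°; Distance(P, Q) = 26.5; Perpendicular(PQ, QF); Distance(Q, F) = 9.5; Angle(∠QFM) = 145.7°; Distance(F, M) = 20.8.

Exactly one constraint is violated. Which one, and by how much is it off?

Distance(F, M) = 20.8 — off by 7.80.

R = (0.00, 0.00) ✓; RZ at 129.0° ✓; |RZ| = 26.30 ✓; ∠RZD = 84.70° ✓; |ZD| = 21.70 ✓; ∠ZDP = 62.00° ✓; |DP| = 13.40 ✓; ∠DPQ = 118.4° ✓; |PQ| = 26.50 ✓; ∠(PQ, QF) = 90.00° ✓; |QF| = 9.501 ✓; ∠QFM = 145.7° ✓; |FM| = 28.60 ✗.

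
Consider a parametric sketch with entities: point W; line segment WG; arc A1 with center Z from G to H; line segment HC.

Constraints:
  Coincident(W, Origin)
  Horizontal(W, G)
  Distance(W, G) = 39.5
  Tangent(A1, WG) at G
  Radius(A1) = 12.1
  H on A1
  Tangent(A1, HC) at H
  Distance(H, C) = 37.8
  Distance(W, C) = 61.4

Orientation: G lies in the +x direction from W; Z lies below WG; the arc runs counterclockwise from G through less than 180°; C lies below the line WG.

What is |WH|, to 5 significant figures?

30.934

W is at the origin; WG is horizontal with |WG| = 39.5 and G on the +x side, so G = (39.500, 0.0000). The tangent condition forces ZG to be normal to WG, so Z = G + (0, -12.1) = (39.500, -12.100). Since ZH ⟂ HC (tangency), |ZC| = √(12.1² + 37.8²) = 39.689 regardless of where H sits on A1. So C lies on both circle(W, 61.4) and circle(Z, 39.689); the below-WG intersection is C = (33.653, -51.356). H is the foot of the tangent from C: H = (27.558, -14.051).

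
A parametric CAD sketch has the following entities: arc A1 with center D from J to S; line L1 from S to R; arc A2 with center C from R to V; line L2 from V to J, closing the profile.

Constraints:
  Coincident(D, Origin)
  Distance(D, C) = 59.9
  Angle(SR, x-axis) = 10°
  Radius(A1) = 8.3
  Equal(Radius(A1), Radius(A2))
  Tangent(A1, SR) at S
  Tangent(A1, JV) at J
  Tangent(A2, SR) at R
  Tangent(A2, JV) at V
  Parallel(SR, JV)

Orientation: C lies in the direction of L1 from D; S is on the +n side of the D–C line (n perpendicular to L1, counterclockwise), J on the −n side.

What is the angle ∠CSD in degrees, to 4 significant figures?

82.11°

The slot axis is L1's direction at 10.0°, so u = (cos 10.0°, sin 10.0°) = (0.9848, 0.1736) and n = (−sin 10.0°, cos 10.0°) = (-0.1736, 0.9848). D is at the origin and C lies 59.9 along u from D, so C = 59.9·u = (58.99, 10.40). Tangency of A1 to both parallel lines with radius 8.3 puts S and J at D ± 8.3·n: S = (-1.441, 8.174), J = (1.441, -8.174). Then cos ∠CSD = SC·SD / (|SC||SD|), giving 82.11°.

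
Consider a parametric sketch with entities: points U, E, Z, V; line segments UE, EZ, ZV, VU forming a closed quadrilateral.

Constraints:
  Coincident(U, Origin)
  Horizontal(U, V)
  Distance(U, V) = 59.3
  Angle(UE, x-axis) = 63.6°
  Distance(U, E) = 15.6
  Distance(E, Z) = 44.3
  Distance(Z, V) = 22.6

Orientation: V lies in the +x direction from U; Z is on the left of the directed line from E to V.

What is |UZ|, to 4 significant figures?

54.83

Checks: |EZ| = 44.30 ✓; |ZV| = 22.60 ✓.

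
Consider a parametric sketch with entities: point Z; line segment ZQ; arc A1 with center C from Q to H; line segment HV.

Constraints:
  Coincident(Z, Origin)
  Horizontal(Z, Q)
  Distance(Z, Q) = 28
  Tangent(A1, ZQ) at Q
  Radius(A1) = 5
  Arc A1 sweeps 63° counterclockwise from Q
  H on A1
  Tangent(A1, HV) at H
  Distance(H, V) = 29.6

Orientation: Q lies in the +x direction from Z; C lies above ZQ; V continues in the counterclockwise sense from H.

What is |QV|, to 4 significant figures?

34.16

Z is at the origin; ZQ is horizontal with |ZQ| = 28.0 and Q on the +x side, so Q = (28.00, 0.000). Tangency of A1 to ZQ means the radius CQ is perpendicular to ZQ, so C = Q + (0, 5) = (28.00, 5.000). On A1, Q sits at bearing -90° from C; a 63° counterclockwise sweep puts H at bearing -27°, so H = C + 5.0·(cos -27°, sin -27°) = (32.46, 2.730). Since A1 is tangent to HV there, CH ⟂ HV, so HV runs along (−sin -27°, cos -27°); with |HV| = 29.6, V = (45.89, 29.10). Then |QV| = |V − Q| = 34.16.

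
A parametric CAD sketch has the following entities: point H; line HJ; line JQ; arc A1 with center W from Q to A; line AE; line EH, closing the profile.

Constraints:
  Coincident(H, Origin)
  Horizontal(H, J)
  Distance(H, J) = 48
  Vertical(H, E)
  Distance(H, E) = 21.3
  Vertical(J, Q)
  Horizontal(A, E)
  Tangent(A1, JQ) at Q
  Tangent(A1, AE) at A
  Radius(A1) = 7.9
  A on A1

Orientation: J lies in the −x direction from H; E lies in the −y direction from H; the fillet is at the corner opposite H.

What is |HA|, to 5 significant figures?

45.406

H is at the origin; H and J share the same y with |HJ| = 48.0 and J on the −x side, so J = (-48.000, 0.0000). H and E share the same x with |HE| = 21.3 and E on the −y side, so E = (0.0000, -21.300). The virtual corner opposite H is at (-48.000, -21.300). Since A1 is tangent to JQ there, WQ ⟂ JQ and since A1 is tangent to AE there, WA ⟂ AE, with radius 7.9, so the center W sits 7.9 in from both sides at W = (-40.100, -13.400). That places the tangent points at Q = (-48.000, -13.400) on JQ and A = (-40.100, -21.300) on AE. Then |HA| = |A − H| = 45.406.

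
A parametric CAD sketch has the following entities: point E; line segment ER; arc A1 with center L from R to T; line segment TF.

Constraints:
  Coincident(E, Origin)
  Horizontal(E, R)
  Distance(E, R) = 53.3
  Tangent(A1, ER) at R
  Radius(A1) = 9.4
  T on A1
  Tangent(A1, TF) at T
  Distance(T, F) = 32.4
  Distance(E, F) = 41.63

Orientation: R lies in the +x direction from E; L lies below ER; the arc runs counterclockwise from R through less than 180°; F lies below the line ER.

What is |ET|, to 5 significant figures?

45.661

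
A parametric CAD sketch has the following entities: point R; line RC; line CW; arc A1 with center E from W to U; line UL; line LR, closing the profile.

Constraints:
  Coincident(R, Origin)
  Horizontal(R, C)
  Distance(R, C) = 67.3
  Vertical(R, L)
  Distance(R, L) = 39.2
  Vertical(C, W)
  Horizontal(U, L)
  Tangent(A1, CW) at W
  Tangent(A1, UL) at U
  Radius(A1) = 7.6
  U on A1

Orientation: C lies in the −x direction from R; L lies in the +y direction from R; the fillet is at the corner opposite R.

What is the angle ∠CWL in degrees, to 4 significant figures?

96.44°

R is at the origin; R and C share the same y with |RC| = 67.3 and C on the −x side, so C = (-67.30, 0.000). RL is vertical with |RL| = 39.2 and L on the +y side, so L = (0.000, 39.20). The virtual corner opposite R is at (-67.30, 39.20). A1 meets CW tangentially, so EW is at right angles to CW and the tangent condition forces EU to be normal to UL, with radius 7.6, so the center E sits 7.6 in from both sides at E = (-59.70, 31.60). That places the tangent points at W = (-67.30, 31.60) on CW and U = (-59.70, 39.20) on UL. Then cos ∠CWL = WC·WL / (|WC||WL|), giving 96.44°.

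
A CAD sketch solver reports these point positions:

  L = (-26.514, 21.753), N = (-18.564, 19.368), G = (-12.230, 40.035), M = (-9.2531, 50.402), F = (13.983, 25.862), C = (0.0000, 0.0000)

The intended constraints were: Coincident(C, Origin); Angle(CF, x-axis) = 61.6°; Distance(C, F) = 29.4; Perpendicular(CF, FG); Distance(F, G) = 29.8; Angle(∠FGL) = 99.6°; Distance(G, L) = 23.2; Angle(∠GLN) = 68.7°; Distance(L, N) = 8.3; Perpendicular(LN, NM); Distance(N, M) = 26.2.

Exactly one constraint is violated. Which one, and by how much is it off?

Distance(N, M) = 26.2 — off by 6.20.

C = (0.00, 0.00) ✓; CF at 61.60° ✓; |CF| = 29.40 ✓; ∠(CF, FG) = 90.00° ✓; |FG| = 29.80 ✓; ∠FGL = 99.60° ✓; |GL| = 23.20 ✓; ∠GLN = 68.70° ✓; |LN| = 8.300 ✓; ∠(LN, NM) = 90.00° ✓; |NM| = 32.40 ✗.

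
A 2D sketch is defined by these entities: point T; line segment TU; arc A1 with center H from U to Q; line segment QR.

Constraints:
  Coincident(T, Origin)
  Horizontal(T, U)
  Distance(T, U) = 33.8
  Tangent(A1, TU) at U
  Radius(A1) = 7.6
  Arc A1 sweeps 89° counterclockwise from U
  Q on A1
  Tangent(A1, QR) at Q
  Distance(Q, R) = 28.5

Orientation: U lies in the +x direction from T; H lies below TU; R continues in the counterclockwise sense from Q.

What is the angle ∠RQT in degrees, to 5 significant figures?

104.91°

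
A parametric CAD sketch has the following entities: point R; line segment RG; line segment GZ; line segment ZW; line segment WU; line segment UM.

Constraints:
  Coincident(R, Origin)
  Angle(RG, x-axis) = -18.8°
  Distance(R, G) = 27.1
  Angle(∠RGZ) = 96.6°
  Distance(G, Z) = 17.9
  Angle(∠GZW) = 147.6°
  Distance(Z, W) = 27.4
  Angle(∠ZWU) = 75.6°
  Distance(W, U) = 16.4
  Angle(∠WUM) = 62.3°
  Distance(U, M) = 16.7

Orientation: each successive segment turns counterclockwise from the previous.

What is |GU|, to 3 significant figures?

38.9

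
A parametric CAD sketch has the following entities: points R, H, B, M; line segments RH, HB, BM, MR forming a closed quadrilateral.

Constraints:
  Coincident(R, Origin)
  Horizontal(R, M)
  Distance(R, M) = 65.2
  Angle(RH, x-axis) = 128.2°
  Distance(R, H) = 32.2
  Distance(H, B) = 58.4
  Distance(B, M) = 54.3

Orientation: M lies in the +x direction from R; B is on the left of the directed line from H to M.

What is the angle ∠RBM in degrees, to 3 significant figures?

71.6°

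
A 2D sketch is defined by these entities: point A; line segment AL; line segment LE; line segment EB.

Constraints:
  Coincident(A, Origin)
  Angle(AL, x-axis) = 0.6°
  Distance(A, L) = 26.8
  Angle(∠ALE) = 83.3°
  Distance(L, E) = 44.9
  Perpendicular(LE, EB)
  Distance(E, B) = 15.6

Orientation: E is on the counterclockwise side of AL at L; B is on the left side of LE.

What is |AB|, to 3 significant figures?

43.2

A is at the origin; AL runs at 0.6° with length 26.8, so L = 26.8·(cos 0.6°, sin 0.6°) = (26.8, 0.281). ∠ALE = 83.3°, so LE runs at 0.6° + (180° − 83.3°) = 97.3° from the x-axis; with |LE| = 44.9, E = L + 44.9·(cos 97.3°, sin 97.3°) = (21.1, 44.8). LE is perpendicular to EB; with |EB| = 15.6 on the left of LE, B = E + 15.6·(-0.992, -0.127) = (5.62, 42.8). Then |AB| = |B − A| = 43.2.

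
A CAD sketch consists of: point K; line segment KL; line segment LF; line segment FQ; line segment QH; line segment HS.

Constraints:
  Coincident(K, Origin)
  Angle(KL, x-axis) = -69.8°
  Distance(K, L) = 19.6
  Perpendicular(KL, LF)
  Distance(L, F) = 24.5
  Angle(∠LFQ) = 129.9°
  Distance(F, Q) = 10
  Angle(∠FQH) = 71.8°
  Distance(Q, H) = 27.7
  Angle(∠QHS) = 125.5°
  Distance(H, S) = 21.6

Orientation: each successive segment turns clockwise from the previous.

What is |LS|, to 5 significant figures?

14.389

∠FQH = 71.8° gives QH at 41.900° from the x-axis; with |QH| = 27.7, H = (-4.2768, -3.3704). ∠QHS = 125.5° gives HS at -12.600° from the x-axis; with |HS| = 21.6, S = (16.803, -8.0823). Then |LS| = |S − L| = 14.389.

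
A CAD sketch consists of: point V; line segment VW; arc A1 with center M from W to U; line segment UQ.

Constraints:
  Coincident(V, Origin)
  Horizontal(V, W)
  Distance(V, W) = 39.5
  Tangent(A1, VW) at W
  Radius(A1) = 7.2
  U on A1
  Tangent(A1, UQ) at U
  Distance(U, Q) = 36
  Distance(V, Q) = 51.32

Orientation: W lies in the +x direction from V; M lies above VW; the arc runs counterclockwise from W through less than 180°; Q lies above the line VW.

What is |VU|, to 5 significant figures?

47.062

Checks: |MU| = 7.200 ✓; ∠(MU, UQ) = 90.00° ✓; |UQ| = 36.00 ✓; |VQ| = 51.32 ✓.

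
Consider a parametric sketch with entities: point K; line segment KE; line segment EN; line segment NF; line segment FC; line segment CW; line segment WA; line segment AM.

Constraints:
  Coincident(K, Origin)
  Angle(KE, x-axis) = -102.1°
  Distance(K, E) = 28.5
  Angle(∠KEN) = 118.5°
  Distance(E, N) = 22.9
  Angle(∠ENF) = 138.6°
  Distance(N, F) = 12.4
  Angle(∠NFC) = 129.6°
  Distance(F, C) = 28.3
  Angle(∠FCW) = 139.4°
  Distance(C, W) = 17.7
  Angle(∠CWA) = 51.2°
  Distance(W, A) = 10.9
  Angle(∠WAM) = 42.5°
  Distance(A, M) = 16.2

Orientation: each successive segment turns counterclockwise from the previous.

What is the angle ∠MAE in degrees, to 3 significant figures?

153°

K is at the origin; KE runs at -102.1° with length 28.5, so E = (-5.97, -27.9). ∠KEN = 118.5° gives EN at -40.6° from the x-axis; with |EN| = 22.9, N = (11.4, -42.8). ∠ENF = 138.6° gives NF at 0.800° from the x-axis; with |NF| = 12.4, F = (23.8, -42.6). ∠NFC = 129.6° gives FC at 51.2° from the x-axis; with |FC| = 28.3, C = (41.5, -20.5). ∠FCW = 139.4° gives CW at 91.8° from the x-axis; with |CW| = 17.7, W = (41.0, -2.85). ∠CWA = 51.2° gives WA at -139° from the x-axis; with |WA| = 10.9, A = (32.7, -9.94). ∠WAM = 42.5° gives AM at -1.90° from the x-axis; with |AM| = 16.2, M = (48.9, -10.5). Then cos ∠MAE = AM·AE / (|AM||AE|), giving 153°.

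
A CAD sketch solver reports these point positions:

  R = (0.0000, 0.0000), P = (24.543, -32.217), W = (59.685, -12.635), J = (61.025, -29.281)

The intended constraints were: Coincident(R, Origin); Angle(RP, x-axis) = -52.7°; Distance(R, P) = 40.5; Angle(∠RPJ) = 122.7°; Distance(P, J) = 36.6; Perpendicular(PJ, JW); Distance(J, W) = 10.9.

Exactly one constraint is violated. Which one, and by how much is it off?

Distance(J, W) = 10.9 — off by 5.80.

R = (0.00, 0.00) ✓; RP at -52.70° ✓; |RP| = 40.50 ✓; ∠RPJ = 122.7° ✓; |PJ| = 36.60 ✓; ∠(PJ, JW) = 90.00° ✓; |JW| = 16.70 ✗.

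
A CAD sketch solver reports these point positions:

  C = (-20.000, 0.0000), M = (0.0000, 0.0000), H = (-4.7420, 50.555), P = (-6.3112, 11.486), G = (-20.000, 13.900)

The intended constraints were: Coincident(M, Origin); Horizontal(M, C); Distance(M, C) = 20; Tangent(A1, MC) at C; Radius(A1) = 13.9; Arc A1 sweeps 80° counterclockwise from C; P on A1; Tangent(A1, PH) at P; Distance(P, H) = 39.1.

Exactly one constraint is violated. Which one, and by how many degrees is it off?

Tangent(A1, PH) at P — off by 7.70°.

M = (0.00, 0.00) ✓; M.y = 0.00, C.y = 0.00 ✓; |MC| = 20.00 ✓; ∠(GC, CM) = 90.00° ✓; |GC| = 13.90 ✓; bearing(G→P) − bearing(G→C) = 80.00° ✓; |GP| = 13.90 ✓; ∠(GP, PH) = 82.30° ✗; |PH| = 39.10 ✓.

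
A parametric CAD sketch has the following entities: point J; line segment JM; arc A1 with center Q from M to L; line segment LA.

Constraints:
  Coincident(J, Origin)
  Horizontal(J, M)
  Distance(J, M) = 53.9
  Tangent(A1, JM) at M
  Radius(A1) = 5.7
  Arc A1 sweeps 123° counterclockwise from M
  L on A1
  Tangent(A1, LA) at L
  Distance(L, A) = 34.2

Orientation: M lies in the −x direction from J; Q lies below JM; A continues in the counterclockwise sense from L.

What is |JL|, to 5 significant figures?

59.337

J is at the origin; J and M share the same y with |JM| = 53.9 and M on the −x side, so M = (-53.900, 0.0000). A1 meets JM tangentially, so QM is at right angles to JM, so Q = M + (0, -5.7) = (-53.900, -5.7000). On A1, M sits at bearing 90° from Q; a 123° counterclockwise sweep puts L at bearing 213°, so L = Q + 5.7·(cos 213°, sin 213°) = (-58.680, -8.8044). Then |JL| = |L − J| = 59.337.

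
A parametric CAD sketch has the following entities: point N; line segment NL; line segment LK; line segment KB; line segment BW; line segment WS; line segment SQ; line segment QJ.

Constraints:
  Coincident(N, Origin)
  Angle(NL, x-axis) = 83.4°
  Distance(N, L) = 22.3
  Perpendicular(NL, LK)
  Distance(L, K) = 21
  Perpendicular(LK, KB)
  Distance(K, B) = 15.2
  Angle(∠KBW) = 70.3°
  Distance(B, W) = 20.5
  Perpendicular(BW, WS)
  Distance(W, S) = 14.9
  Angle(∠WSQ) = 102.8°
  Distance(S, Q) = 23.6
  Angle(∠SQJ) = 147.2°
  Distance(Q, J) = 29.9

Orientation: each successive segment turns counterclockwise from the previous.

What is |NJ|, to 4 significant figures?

53.51

N is at the origin; NL runs at 83.4° with length 22.3, so L = (2.563, 22.15). NL is perpendicular to LK, so LK runs at 173.4°; with |LK| = 21.0, K = (-18.30, 24.57). The perpendicularity gives KB at right angles to LK, so KB runs at -96.60°; with |KB| = 15.2, B = (-20.04, 9.467). ∠KBW = 70.3° gives BW at 13.10° from the x-axis; with |BW| = 20.5, W = (-0.07827, 14.11). The perpendicularity gives WS at right angles to BW, so WS runs at 103.1°; with |WS| = 14.9, S = (-3.455, 28.63). ∠WSQ = 102.8° gives SQ at -179.7° from the x-axis; with |SQ| = 23.6, Q = (-27.06, 28.50). ∠SQJ = 147.2° gives QJ at -146.9° from the x-axis; with |QJ| = 29.9, J = (-52.10, 12.17). Then |NJ| = |J − N| = 53.51.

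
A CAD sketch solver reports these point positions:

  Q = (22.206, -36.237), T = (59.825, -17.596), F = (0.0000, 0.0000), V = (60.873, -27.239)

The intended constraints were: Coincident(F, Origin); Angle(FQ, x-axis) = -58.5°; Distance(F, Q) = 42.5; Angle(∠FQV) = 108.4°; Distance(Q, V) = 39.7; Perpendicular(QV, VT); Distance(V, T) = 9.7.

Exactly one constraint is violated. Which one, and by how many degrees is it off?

Perpendicular(QV, VT) — off by 6.90°.

F = (0.00, 0.00) ✓; FQ at -58.50° ✓; |FQ| = 42.50 ✓; ∠FQV = 108.4° ✓; |QV| = 39.70 ✓; ∠(QV, VT) = 83.10° ✗; |VT| = 9.700 ✓.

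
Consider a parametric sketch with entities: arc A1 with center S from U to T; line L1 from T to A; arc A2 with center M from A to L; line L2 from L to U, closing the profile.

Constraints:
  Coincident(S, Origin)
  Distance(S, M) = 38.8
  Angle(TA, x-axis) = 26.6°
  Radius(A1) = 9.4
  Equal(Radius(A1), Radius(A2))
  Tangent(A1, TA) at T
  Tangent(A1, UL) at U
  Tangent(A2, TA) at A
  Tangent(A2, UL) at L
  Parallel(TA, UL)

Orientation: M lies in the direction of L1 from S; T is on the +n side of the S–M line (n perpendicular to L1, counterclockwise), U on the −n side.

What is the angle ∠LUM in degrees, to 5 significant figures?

13.619°

The slot axis is L1's direction at 26.6°, so u = (cos 26.6°, sin 26.6°) = (0.89415, 0.44776) and n = (−sin 26.6°, cos 26.6°) = (-0.44776, 0.89415). S is at the origin and M lies 38.8 along u from S, so M = 38.8·u = (34.693, 17.373). Tangency of A1 to both parallel lines with radius 9.4 puts T and U at S ± 9.4·n: T = (-4.2089, 8.4050), U = (4.2089, -8.4050). Equal radii place A and L the same way about M: A = M + 9.4·n = (30.484, 25.778), L = M − 9.4·n = (38.902, 8.9680). Then cos ∠LUM = UL·UM / (|UL||UM|), giving 13.619°.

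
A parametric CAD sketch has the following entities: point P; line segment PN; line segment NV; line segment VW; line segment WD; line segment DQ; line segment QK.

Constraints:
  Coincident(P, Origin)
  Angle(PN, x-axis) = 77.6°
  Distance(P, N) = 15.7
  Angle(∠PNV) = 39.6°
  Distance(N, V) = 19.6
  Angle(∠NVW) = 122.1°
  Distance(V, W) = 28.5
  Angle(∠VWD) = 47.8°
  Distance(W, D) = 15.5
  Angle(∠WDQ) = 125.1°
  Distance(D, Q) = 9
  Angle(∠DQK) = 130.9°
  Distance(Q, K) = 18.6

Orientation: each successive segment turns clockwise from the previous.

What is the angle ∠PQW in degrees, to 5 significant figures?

167.41°

P is at the origin; PN runs at 77.6° with length 15.7, so N = (3.3713, 15.334). ∠PNV = 39.6° gives NV at -62.800° from the x-axis; with |NV| = 19.6, V = (12.330, -2.0988). ∠NVW = 122.1° gives VW at -120.70° from the x-axis; with |VW| = 28.5, W = (-2.2200, -26.605). ∠VWD = 47.8° gives WD at 107.10° from the x-axis; with |WD| = 15.5, D = (-6.7776, -11.790). ∠WDQ = 125.1° gives DQ at 52.200° from the x-axis; with |DQ| = 9.0, Q = (-1.2615, -4.6784). Then cos ∠PQW = QP·QW / (|QP||QW|), giving 167.41°.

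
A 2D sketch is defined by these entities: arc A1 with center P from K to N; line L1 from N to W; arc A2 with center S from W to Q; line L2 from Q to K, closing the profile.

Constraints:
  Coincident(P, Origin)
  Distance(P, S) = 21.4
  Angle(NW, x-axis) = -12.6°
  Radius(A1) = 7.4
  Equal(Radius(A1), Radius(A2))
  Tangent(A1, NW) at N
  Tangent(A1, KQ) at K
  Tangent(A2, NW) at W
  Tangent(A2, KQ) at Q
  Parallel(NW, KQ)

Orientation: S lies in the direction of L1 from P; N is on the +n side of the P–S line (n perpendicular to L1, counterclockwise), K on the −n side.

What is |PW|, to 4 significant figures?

22.64

Tangency of A1 to both parallel lines with radius 7.4 puts N and K at P ± 7.4·n: N = (1.614, 7.222), K = (-1.614, -7.222). Equal radii place W and Q the same way about S: W = S + 7.4·n = (22.50, 2.554), Q = S − 7.4·n = (19.27, -11.89). Then |PW| = |W − P| = 22.64.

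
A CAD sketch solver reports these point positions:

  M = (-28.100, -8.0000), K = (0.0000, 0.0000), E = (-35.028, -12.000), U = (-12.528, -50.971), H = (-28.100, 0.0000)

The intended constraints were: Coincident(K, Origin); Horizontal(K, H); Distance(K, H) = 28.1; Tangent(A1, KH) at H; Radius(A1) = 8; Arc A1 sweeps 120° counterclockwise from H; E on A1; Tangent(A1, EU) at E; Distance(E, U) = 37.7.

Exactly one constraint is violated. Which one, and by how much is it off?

Distance(E, U) = 37.7 — off by 7.30.

K = (0.00, 0.00) ✓; K.y = 0.00, H.y = 0.00 ✓; |KH| = 28.10 ✓; ∠(MH, HK) = 90.00° ✓; |MH| = 8.000 ✓; bearing(M→E) − bearing(M→H) = 120.0° ✓; |ME| = 8.000 ✓; ∠(ME, EU) = 90.00° ✓; |EU| = 45.00 ✗.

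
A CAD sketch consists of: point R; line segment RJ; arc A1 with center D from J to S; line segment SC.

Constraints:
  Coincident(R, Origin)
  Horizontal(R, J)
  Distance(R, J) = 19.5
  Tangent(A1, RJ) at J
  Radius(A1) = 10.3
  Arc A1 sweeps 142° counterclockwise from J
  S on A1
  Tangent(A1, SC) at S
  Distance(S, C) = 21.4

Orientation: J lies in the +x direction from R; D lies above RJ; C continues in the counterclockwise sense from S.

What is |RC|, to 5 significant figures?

32.843

R is at the origin; R and J share the same y with |RJ| = 19.5 and J on the +x side, so J = (19.500, 0.0000). Tangency of A1 to RJ means the radius DJ is perpendicular to RJ, so D = J + (0, 10.3) = (19.500, 10.300). On A1, J sits at bearing -90° from D; a 142° counterclockwise sweep puts S at bearing 52°, so S = D + 10.3·(cos 52°, sin 52°) = (25.841, 18.417). Since A1 is tangent to SC there, DS ⟂ SC, so SC runs along (−sin 52°, cos 52°); with |SC| = 21.4, C = (8.9779, 31.592). Then |RC| = |C − R| = 32.843.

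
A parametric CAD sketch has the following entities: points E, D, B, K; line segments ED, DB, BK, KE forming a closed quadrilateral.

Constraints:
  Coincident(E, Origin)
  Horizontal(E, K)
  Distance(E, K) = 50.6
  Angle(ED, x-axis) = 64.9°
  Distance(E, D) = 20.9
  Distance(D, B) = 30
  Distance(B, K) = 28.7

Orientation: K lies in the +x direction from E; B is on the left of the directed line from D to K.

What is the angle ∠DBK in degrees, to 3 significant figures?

103°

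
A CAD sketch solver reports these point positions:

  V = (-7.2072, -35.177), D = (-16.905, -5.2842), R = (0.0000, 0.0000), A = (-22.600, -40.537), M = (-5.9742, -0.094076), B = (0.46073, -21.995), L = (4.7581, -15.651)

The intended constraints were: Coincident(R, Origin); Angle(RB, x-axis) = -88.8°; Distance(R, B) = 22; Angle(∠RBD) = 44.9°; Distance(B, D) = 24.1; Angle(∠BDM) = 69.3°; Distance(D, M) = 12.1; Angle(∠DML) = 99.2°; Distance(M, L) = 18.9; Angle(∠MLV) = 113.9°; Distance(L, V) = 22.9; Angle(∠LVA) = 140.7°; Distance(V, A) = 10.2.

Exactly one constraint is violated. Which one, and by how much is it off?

Distance(V, A) = 10.2 — off by 6.10.

R = (0.00, 0.00) ✓; RB at -88.80° ✓; |RB| = 22.00 ✓; ∠RBD = 44.90° ✓; |BD| = 24.10 ✓; ∠BDM = 69.30° ✓; |DM| = 12.10 ✓; ∠DML = 99.20° ✓; |ML| = 18.90 ✓; ∠MLV = 113.9° ✓; |LV| = 22.90 ✓; ∠LVA = 140.7° ✓; |VA| = 16.30 ✗.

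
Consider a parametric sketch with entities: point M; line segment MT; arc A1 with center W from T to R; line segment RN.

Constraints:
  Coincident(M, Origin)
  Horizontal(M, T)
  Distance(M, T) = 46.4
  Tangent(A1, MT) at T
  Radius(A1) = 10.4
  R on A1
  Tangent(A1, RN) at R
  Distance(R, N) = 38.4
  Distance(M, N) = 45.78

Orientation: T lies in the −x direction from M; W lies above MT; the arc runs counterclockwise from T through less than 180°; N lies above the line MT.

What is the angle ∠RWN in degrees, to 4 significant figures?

74.85°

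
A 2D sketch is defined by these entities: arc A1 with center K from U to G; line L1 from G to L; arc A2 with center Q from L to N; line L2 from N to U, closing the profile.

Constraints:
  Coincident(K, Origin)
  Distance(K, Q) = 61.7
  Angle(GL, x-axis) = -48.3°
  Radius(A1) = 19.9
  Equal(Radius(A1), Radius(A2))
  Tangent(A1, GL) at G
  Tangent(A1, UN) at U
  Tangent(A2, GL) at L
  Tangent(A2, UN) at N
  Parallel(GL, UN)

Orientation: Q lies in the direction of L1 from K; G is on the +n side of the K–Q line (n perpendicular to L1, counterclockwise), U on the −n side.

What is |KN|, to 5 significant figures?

64.830

The slot axis is L1's direction at -48.3°, so u = (cos -48.3°, sin -48.3°) = (0.66523, -0.74664) and n = (−sin -48.3°, cos -48.3°) = (0.74664, 0.66523). K is at the origin and Q lies 61.7 along u from K, so Q = 61.7·u = (41.045, -46.068). Tangency of A1 to both parallel lines with radius 19.9 puts G and U at K ± 19.9·n: G = (14.858, 13.238), U = (-14.858, -13.238). Equal radii place L and N the same way about Q: L = Q + 19.9·n = (55.903, -32.829), N = Q − 19.9·n = (26.187, -59.306). Then |KN| = |N − K| = 64.830.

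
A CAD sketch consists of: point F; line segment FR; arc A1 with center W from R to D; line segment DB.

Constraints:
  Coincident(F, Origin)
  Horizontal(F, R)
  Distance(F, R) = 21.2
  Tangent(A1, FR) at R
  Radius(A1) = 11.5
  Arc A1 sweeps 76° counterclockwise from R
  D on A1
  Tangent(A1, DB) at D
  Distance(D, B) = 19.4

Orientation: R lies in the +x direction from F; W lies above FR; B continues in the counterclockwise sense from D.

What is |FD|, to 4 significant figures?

33.51

F is at the origin; F and R share the same y with |FR| = 21.2 and R on the +x side, so R = (21.20, 0.000). A1 meets FR tangentially, so WR is at right angles to FR, so W = R + (0, 11.5) = (21.20, 11.50). On A1, R sits at bearing -90° from W; a 76° counterclockwise sweep puts D at bearing -14°, so D = W + 11.5·(cos -14°, sin -14°) = (32.36, 8.718). Then |FD| = |D − F| = 33.51.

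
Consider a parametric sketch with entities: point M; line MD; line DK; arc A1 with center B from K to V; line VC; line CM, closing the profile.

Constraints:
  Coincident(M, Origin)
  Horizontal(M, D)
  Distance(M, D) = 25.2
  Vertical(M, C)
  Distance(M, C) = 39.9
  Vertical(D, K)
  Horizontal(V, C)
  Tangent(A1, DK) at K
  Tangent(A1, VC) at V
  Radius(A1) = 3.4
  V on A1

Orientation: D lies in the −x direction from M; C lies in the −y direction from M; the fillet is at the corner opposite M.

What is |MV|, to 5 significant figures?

45.467

M is at the origin; M and D share the same y with |MD| = 25.2 and D on the −x side, so D = (-25.200, 0.0000). MC is vertical with |MC| = 39.9 and C on the −y side, so C = (0.0000, -39.900). The virtual corner opposite M is at (-25.200, -39.900). A1 meets DK tangentially, so BK is at right angles to DK and A1 meets VC tangentially, so BV is at right angles to VC, with radius 3.4, so the center B sits 3.4 in from both sides at B = (-21.800, -36.500). That places the tangent points at K = (-25.200, -36.500) on DK and V = (-21.800, -39.900) on VC. Then |MV| = |V − M| = 45.467.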